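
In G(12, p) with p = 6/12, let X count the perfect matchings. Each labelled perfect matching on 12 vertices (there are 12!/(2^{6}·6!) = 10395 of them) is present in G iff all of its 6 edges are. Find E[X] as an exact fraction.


K_12 has 12!/(2^{6}·6!) = 10395 labelled perfect matchings.
For each such perfect matching H, let X_H = 1 if all 6 edges of H are present in G. Then P[X_H = 1] = p^{6} = (1/2)^{6} = 1/64.
Summing the indicators: E[X] = Σ_H E[X_H] = 10395 · p^{6} = 10395 · 1/64 = 10395/64.
Numerically: E[X] ≈ 162.4.

E[X] = 10395 · (1/2)^{6} = 10395/64 ≈ 162.4.


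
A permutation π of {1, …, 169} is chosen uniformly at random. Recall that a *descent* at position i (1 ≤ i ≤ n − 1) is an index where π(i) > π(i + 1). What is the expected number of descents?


Write X = Σ X_I over i = 1, …, 168, with X_I the indicator of one descent.
There are 168 indicators.
For each fixed i, the pair (π(i), π(i+1)) is a uniformly random ordered pair of distinct values from {1, …, 169}; by symmetry P[π(i) > π(i+1)] = 1/2.
By linearity: E[X] = 168 · (1/2) = (169 − 1) · (1/2) = 84 ≈ 84.00000.

E[X] = 84 = 84.00000.


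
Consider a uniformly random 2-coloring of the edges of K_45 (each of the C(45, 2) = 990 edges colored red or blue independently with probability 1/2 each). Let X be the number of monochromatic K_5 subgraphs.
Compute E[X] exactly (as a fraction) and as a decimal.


Let X = Σ_S X_S over the C(45, 5) = 1221759 subsets S of size 5, where X_S = 1 if the K_5 on S is monochromatic.
For a fixed S, the K_5 on S has C(5, 2) = 10 edges. P[all 10 edges red] = (1/2)^10, and likewise for blue, so P[monochromatic] = 2·(1/2)^10 = 2^{1 − 10} = 1/512.
Summing: E[X] = C(45, 5) · 2^{1 − 10} = 1221759 · 1/512 = 1221759/512.
Numerically: E[X] ≈ 2386.24805.

E[X] = C(45,5)·2^(1−C(5,2)) = 1221759/512 ≈ 2386.24805.


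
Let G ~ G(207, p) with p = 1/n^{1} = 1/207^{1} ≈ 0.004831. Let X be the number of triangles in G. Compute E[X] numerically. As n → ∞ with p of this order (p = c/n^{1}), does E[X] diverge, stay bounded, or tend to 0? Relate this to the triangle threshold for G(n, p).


Number of potential triangles: C(207, 3) = 1456935.
Each occurs with probability p³ ≈ (0.004831)³ ≈ 1.127428e-07.
By linearity: E[X] = C(207, 3)·p³ ≈ 1456935 · 1.127428e-07 ≈ 0.1643.
Here α = 1, so p = 1/n is exactly at the triangle threshold p ~ 1/n. Asymptotically E[X] → c³/6 = 1³/6 = 1/6 ≈ 0.1667, a bounded constant. In this regime the triangle count is asymptotically Poisson(c³/6).

E[X] ≈ 0.1643; in regime p = Θ(1/n^{1}) E[X] stays bounded (at the triangle threshold p ~ 1/n).


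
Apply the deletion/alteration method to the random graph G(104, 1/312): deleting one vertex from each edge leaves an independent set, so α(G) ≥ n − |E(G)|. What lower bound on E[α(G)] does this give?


E[|E(G)|] = C(104, 2)·p = 5356 · (1/312) = 103/6.
E[α(G)] ≥ n − E[|E(G)|] = 104 − 103/6 = 521/6.
Numerically: ≈ 86.8333.
(This is only a lower bound; the true E[α(G)] may be larger.)

E[α(G)] ≥ 521/6 ≈ 86.8333.


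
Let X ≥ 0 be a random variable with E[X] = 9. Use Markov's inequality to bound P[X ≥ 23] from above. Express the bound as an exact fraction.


μ = E[X] = 9, a = 23.
Markov: P[X ≥ 23] ≤ μ/a = (9)/23 = 9/23.
Numerically: ≈ 0.391.
(Since a = 23 > μ = 9.000, the bound 9/23 is < 1 and informative.)

P[X ≥ 23] ≤ 9/23 ≈ 0.391.


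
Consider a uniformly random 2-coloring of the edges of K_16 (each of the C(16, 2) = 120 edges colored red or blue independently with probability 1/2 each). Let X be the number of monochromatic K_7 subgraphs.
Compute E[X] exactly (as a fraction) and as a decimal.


Let X = Σ_S X_S over the C(16, 7) = 11440 subsets S of size 7, where X_S = 1 if the K_7 on S is monochromatic.
For a fixed S, the K_7 on S has C(7, 2) = 21 edges. P[all 21 edges red] = (1/2)^21, and likewise for blue, so P[monochromatic] = 2·(1/2)^21 = 2^{1 − 21} = 1/1048576.
By linearity: E[X] = C(16, 7) · 2^{1 − 21} = 11440 · 1/1048576 = 715/65536.
Numerically: E[X] ≈ 0.01091.

E[X] = C(16,7)·2^(1−C(7,2)) = 715/65536 ≈ 0.01091.


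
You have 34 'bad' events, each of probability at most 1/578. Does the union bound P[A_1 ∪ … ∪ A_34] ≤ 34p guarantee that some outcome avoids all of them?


Union bound: P[∪_{i=1}^{34} A_i] ≤ Σ_i P[A_i] ≤ 34·p = 34·(1/578) = 1/17.
Numerically: 1/17 ≈ 0.0588.
Is 1/17 < 1? YES.
Since P[∪ A_i] ≤ 1/17 < 1, the complement has P[∩ A_i^c] ≥ 1 − 1/17 = 16/17 > 0, so some outcome avoids every A_i.

34·p = 1/17 ≈ 0.0588; existence CERTIFIED by the union bound.


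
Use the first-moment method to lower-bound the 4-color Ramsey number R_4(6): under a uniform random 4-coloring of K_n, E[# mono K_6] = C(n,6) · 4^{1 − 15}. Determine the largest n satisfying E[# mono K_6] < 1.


We need C(n, 6) · 4^{1 − 15} < 1, i.e. C(n, 6) < 4^{15 − 1} = 268435456.
Check values of n near the boundary:
  n = 77: C(77, 6) = 237093780; 237093780 < 268435456? YES
  n = 78: C(78, 6) = 256851595; 256851595 < 268435456? YES
  n = 79: C(79, 6) = 277962685; 277962685 < 268435456? NO
The largest n with C(n, 6) < 268435456 is n = 78 (where E[X] = 256851595/268435456 ≈ 0.9568). Hence R_4(6) > 78, i.e. R_4(6) ≥ 79.

Largest n = 78; hence R_4(6) > 78.


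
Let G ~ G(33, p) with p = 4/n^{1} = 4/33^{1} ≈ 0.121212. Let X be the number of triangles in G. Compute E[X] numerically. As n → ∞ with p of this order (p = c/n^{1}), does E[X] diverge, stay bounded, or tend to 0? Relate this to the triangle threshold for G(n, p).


Number of potential triangles: C(33, 3) = 5456.
Each occurs with probability p³ ≈ (0.121212)³ ≈ 1.78089434e-03.
By linearity: E[X] = C(33, 3)·p³ ≈ 5456 · 1.78089434e-03 ≈ 9.716560.
Here α = 1, so p = 4/n is exactly at the triangle threshold p ~ 1/n. Asymptotically E[X] → c³/6 = 4³/6 = 32/3 ≈ 10.666667, a bounded constant. In this regime the triangle count is asymptotically Poisson(c³/6).

E[X] ≈ 9.716560; in regime p = Θ(1/n^{1}) E[X] stays bounded (at the triangle threshold p ~ 1/n).


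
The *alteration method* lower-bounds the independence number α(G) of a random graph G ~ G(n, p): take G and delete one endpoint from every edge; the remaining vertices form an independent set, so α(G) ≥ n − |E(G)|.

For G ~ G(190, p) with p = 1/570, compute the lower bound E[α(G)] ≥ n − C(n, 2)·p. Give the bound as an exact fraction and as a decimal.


E[|E(G)|] = C(190, 2)·p = 17955 · (1/570) = 63/2.
E[α(G)] ≥ n − E[|E(G)|] = 190 − 63/2 = 317/2.
Numerically: ≈ 158.500000.
(This is only a lower bound; the true E[α(G)] may be larger.)

E[α(G)] ≥ 317/2 ≈ 158.500000.


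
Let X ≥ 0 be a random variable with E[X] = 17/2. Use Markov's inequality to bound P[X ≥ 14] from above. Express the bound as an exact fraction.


μ = E[X] = 17/2, a = 14.
Markov: P[X ≥ 14] ≤ μ/a = (17/2)/14 = 17/28.
Numerically: ≈ 0.6071.
(Since a = 14 > μ = 8.5000, the bound 17/28 is < 1 and informative.)

P[X ≥ 14] ≤ 17/28 ≈ 0.6071.


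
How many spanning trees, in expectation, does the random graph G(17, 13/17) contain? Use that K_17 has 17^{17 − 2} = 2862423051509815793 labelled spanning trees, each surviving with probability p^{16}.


K_17 has 17^{17 − 2} = 2862423051509815793 labelled spanning trees.
For each such spanning tree H, let X_H = 1 if all 16 edges of H are present in G. Then P[X_H = 1] = p^{16} = (13/17)^{16} = 665416609183179841/48661191875666868481.
Summing the indicators: E[X] = Σ_H E[X_H] = 2862423051509815793 · p^{16} = 2862423051509815793 · 665416609183179841/48661191875666868481 = 665416609183179841/17.
Numerically: E[X] ≈ 3.9142e+16.

E[X] = 2862423051509815793 · (13/17)^{16} = 665416609183179841/17 ≈ 3.9142e+16.


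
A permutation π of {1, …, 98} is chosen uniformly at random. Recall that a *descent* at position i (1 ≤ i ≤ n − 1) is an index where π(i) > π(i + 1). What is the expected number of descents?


Write X = Σ X_I over i = 1, …, 97, with X_I the indicator of one descent.
There are 97 indicators.
For each fixed i, the pair (π(i), π(i+1)) is a uniformly random ordered pair of distinct values from {1, …, 98}; by symmetry P[π(i) > π(i+1)] = 1/2.
By linearity: E[X] = 97 · (1/2) = (98 − 1) · (1/2) = 97/2 ≈ 48.500.

E[X] = 97/2 = 48.500.


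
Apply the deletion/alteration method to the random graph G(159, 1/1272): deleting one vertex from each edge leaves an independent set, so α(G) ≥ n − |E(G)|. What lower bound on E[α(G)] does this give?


E[|E(G)|] = C(159, 2)·p = 12561 · (1/1272) = 79/8.
E[α(G)] ≥ n − E[|E(G)|] = 159 − 79/8 = 1193/8.
Numerically: ≈ 149.12500.
(This is only a lower bound; the true E[α(G)] may be larger.)

E[α(G)] ≥ 1193/8 ≈ 149.12500.


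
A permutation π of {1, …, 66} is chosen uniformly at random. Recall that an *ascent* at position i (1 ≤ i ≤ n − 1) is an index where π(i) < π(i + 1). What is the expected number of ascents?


Write X = Σ X_I over i = 1, …, 65, with X_I the indicator of one ascent.
There are 65 indicators.
For each fixed i, the pair (π(i), π(i+1)) is a uniformly random ordered pair of distinct values from {1, …, 66}; by symmetry P[π(i) < π(i+1)] = 1/2.
By linearity: E[X] = 65 · (1/2) = (66 − 1) · (1/2) = 65/2 ≈ 32.500000.

E[X] = 65/2 = 32.500000.


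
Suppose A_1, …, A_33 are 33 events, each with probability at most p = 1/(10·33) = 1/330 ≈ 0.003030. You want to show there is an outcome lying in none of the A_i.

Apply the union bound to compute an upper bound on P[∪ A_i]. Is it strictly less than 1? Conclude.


Union bound: P[∪_{i=1}^{33} A_i] ≤ Σ_i P[A_i] ≤ 33·p = 33·(1/330) = 1/10.
Numerically: 1/10 ≈ 0.100000.
Is 1/10 < 1? YES.
Since P[∪ A_i] ≤ 1/10 < 1, the complement has P[∩ A_i^c] ≥ 1 − 1/10 = 9/10 > 0, so some outcome avoids every A_i.

33·p = 1/10 ≈ 0.100000; existence CERTIFIED by the union bound.


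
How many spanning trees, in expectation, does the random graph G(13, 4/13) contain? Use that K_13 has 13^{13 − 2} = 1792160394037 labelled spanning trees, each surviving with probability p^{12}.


K_13 has 13^{13 − 2} = 1792160394037 labelled spanning trees.
For each such spanning tree H, let X_H = 1 if all 12 edges of H are present in G. Then P[X_H = 1] = p^{12} = (4/13)^{12} = 16777216/23298085122481.
By linearity: E[X] = Σ_H E[X_H] = 1792160394037 · p^{12} = 1792160394037 · 16777216/23298085122481 = 16777216/13.
Numerically: E[X] ≈ 1.29056e+06.

E[X] = 1792160394037 · (4/13)^{12} = 16777216/13 ≈ 1.29056e+06.


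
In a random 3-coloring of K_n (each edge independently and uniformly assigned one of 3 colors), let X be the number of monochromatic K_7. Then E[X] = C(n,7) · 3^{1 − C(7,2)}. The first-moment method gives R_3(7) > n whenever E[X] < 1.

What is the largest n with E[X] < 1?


We need C(n, 7) · 3^{1 − 21} < 1, i.e. C(n, 7) < 3^{21 − 1} = 3486784401.
Check values of n near the boundary:
  n = 77: C(77, 7) = 2404808340; 2404808340 < 3486784401? YES
  n = 78: C(78, 7) = 2641902120; 2641902120 < 3486784401? YES
  n = 79: C(79, 7) = 2898753715; 2898753715 < 3486784401? YES
  n = 80: C(80, 7) = 3176716400; 3176716400 < 3486784401? YES
  n = 81: C(81, 7) = 3477216600; 3477216600 < 3486784401? YES
  n = 82: C(82, 7) = 3801756816; 3801756816 < 3486784401? NO
The largest n with C(n, 7) < 3486784401 is n = 81 (where E[X] = 42928600/43046721 ≈ 0.997). Hence R_3(7) > 81, i.e. R_3(7) ≥ 82.

Largest n = 81; hence R_3(7) > 81.


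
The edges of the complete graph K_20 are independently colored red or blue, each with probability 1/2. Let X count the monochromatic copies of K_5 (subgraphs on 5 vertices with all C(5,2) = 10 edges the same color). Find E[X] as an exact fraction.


Let X = Σ_S X_S over the C(20, 5) = 15504 subsets S of size 5, where X_S = 1 if the K_5 on S is monochromatic.
For a fixed S, the K_5 on S has C(5, 2) = 10 edges. P[all 10 edges red] = (1/2)^10, and likewise for blue, so P[monochromatic] = 2·(1/2)^10 = 2^{1 − 10} = 1/512.
By linearity of expectation: E[X] = C(20, 5) · 2^{1 − 10} = 15504 · 1/512 = 969/32.
Numerically: E[X] ≈ 30.281.

E[X] = C(20,5)·2^(1−C(5,2)) = 969/32 ≈ 30.281.


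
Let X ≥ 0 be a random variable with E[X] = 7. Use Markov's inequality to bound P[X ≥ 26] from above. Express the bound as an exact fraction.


μ = E[X] = 7, a = 26.
Markov: P[X ≥ 26] ≤ μ/a = (7)/26 = 7/26.
Numerically: ≈ 0.26923.
(Since a = 26 > μ = 7.00000, the bound 7/26 is < 1 and informative.)

P[X ≥ 26] ≤ 7/26 ≈ 0.26923.


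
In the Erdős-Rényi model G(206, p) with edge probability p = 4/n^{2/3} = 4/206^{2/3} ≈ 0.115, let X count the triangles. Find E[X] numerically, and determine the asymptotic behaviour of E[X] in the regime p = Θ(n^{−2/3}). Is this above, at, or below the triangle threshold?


Number of potential triangles: C(206, 3) = 1435820.
Each occurs with probability p³ ≈ (0.115)³ ≈ 1.50815e-03.
By linearity: E[X] = C(206, 3)·p³ ≈ 1435820 · 1.50815e-03 ≈ 2165.437.
Since α = 2/3 < 1, p = c/n^{2/3} ≫ 1/n is above the triangle threshold p ~ 1/n. Asymptotically E[X] ~ (c³/6)·n^{3(1−α)} = (4³/6)·n^{1} → ∞; triangles are abundant w.h.p.

E[X] ≈ 2165.437; in regime p = Θ(1/n^{2/3}) E[X] diverges (above the triangle threshold p ~ 1/n).


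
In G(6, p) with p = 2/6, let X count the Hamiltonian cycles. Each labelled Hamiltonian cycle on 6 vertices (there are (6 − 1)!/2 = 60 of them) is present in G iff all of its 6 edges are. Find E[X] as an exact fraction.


K_6 has (6 − 1)!/2 = 60 labelled Hamiltonian cycles.
For each such Hamiltonian cycle H, let X_H = 1 if all 6 edges of H are present in G. Then P[X_H = 1] = p^{6} = (1/3)^{6} = 1/729.
Summing the indicators: E[X] = Σ_H E[X_H] = 60 · p^{6} = 60 · 1/729 = 20/243.
Numerically: E[X] ≈ 0.0823045.

E[X] = 60 · (1/3)^{6} = 20/243 ≈ 0.0823045.


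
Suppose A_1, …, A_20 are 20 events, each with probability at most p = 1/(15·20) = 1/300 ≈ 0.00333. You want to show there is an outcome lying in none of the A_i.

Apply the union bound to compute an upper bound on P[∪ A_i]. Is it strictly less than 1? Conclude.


Union bound: P[∪_{i=1}^{20} A_i] ≤ Σ_i P[A_i] ≤ 20·p = 20·(1/300) = 1/15.
Numerically: 1/15 ≈ 0.06667.
Is 1/15 < 1? YES.
Since P[∪ A_i] ≤ 1/15 < 1, the complement has P[∩ A_i^c] ≥ 1 − 1/15 = 14/15 > 0, so some outcome avoids every A_i.

20·p = 1/15 ≈ 0.06667; existence CERTIFIED by the union bound.


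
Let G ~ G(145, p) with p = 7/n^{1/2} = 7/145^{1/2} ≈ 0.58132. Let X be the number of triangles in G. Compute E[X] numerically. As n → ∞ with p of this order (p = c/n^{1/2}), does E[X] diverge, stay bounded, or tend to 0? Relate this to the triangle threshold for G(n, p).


Number of potential triangles: C(145, 3) = 497640.
Each occurs with probability p³ ≈ (0.58132)³ ≈ 1.9644551e-01.
By linearity: E[X] = C(145, 3)·p³ ≈ 497640 · 1.9644551e-01 ≈ 97759.14579.
Since α = 1/2 < 1, p = c/n^{1/2} ≫ 1/n is above the triangle threshold p ~ 1/n. Asymptotically E[X] ~ (c³/6)·n^{3(1−α)} = (7³/6)·n^{1.5} → ∞; triangles are abundant w.h.p.

E[X] ≈ 97759.14579; in regime p = Θ(1/n^{1/2}) E[X] diverges (above the triangle threshold p ~ 1/n).


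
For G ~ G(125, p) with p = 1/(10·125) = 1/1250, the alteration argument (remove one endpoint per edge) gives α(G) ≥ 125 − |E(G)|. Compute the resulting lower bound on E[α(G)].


E[|E(G)|] = C(125, 2)·p = 7750 · (1/1250) = 31/5.
E[α(G)] ≥ n − E[|E(G)|] = 125 − 31/5 = 594/5.
Numerically: ≈ 118.80000.
(This is only a lower bound; the true E[α(G)] may be larger.)

E[α(G)] ≥ 594/5 ≈ 118.80000.


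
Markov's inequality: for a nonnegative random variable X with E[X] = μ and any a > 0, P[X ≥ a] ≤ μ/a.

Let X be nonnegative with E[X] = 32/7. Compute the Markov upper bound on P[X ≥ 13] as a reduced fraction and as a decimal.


μ = E[X] = 32/7, a = 13.
Markov: P[X ≥ 13] ≤ μ/a = (32/7)/13 = 32/91.
Numerically: ≈ 0.3516.
(Since a = 13 > μ = 4.5714, the bound 32/91 is < 1 and informative.)

P[X ≥ 13] ≤ 32/91 ≈ 0.3516.


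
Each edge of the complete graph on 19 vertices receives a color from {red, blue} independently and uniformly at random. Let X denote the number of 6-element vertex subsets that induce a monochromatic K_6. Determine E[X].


Let X = Σ_S X_S over the C(19, 6) = 27132 subsets S of size 6, where X_S = 1 if the K_6 on S is monochromatic.
For a fixed S, the K_6 on S has C(6, 2) = 15 edges. P[all 15 edges red] = (1/2)^15, and likewise for blue, so P[monochromatic] = 2·(1/2)^15 = 2^{1 − 15} = 1/16384.
Summing: E[X] = C(19, 6) · 2^{1 − 15} = 27132 · 1/16384 = 6783/4096.
Numerically: E[X] ≈ 1.65601.

E[X] = C(19,6)·2^(1−C(6,2)) = 6783/4096 ≈ 1.65601.


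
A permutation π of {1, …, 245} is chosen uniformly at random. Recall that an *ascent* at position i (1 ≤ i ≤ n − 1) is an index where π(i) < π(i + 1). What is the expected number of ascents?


Write X = Σ X_I over i = 1, …, 244, with X_I the indicator of one ascent.
There are 244 indicators.
For each fixed i, the pair (π(i), π(i+1)) is a uniformly random ordered pair of distinct values from {1, …, 245}; by symmetry P[π(i) < π(i+1)] = 1/2.
By linearity: E[X] = 244 · (1/2) = (245 − 1) · (1/2) = 122 ≈ 122.000000.

E[X] = 122 = 122.000000.


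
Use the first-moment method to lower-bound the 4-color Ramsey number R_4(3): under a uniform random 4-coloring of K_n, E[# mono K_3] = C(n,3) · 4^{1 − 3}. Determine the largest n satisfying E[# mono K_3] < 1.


We need C(n, 3) · 4^{1 − 3} < 1, i.e. C(n, 3) < 4^{3 − 1} = 16.
Check values of n near the boundary:
  n = 3: C(3, 3) = 1; 1 < 16? YES
  n = 4: C(4, 3) = 4; 4 < 16? YES
  n = 5: C(5, 3) = 10; 10 < 16? YES
  n = 6: C(6, 3) = 20; 20 < 16? NO
  n = 7: C(7, 3) = 35; 35 < 16? NO
The largest n with C(n, 3) < 16 is n = 5 (where E[X] = 5/8 ≈ 0.62500). Hence R_4(3) > 5, i.e. R_4(3) ≥ 6.

Largest n = 5; hence R_4(3) > 5.


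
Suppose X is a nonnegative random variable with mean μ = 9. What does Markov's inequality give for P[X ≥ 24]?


μ = E[X] = 9, a = 24.
Markov: P[X ≥ 24] ≤ μ/a = (9)/24 = 3/8.
Numerically: ≈ 0.375.
(Since a = 24 > μ = 9.000, the bound 3/8 is < 1 and informative.)

P[X ≥ 24] ≤ 3/8 ≈ 0.375.


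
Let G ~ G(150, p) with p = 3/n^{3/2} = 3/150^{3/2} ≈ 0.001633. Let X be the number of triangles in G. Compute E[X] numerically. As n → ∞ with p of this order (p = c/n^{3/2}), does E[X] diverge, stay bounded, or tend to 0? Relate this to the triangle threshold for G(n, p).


Number of potential triangles: C(150, 3) = 551300.
Each occurs with probability p³ ≈ (0.001633)³ ≈ 4.3546484e-09.
By linearity: E[X] = C(150, 3)·p³ ≈ 551300 · 4.3546484e-09 ≈ 0.00240.
Since α = 3/2 > 1, p = c/n^{3/2} = o(1/n) is below the triangle threshold p ~ 1/n. Asymptotically E[X] ~ (c³/6)·n^{3(1−α)} = (3³/6)·n^{-1.5} → 0, so by Markov's inequality G has no triangles w.h.p.

E[X] ≈ 0.00240; in regime p = Θ(1/n^{3/2}) E[X] tends to 0 (below the triangle threshold p ~ 1/n).


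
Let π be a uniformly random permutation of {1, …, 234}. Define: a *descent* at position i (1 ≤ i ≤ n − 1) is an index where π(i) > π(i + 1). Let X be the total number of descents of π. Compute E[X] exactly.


Write X = Σ X_I over i = 1, …, 233, with X_I the indicator of one descent.
There are 233 indicators.
For each fixed i, the pair (π(i), π(i+1)) is a uniformly random ordered pair of distinct values from {1, …, 234}; by symmetry P[π(i) > π(i+1)] = 1/2.
By linearity: E[X] = 233 · (1/2) = (234 − 1) · (1/2) = 233/2 ≈ 116.500.

E[X] = 233/2 = 116.500.


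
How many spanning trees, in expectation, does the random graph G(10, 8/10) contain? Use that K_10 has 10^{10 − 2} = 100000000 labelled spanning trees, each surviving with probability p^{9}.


K_10 has 10^{10 − 2} = 100000000 labelled spanning trees.
For each such spanning tree H, let X_H = 1 if all 9 edges of H are present in G. Then P[X_H = 1] = p^{9} = (4/5)^{9} = 262144/1953125.
By linearity of expectation: E[X] = Σ_H E[X_H] = 100000000 · p^{9} = 100000000 · 262144/1953125 = 67108864/5.
Numerically: E[X] ≈ 1.342e+07.

E[X] = 100000000 · (4/5)^{9} = 67108864/5 ≈ 1.342e+07.


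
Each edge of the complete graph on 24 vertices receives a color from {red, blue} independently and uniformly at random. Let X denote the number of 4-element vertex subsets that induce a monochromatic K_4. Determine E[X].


Let X = Σ_S X_S over the C(24, 4) = 10626 subsets S of size 4, where X_S = 1 if the K_4 on S is monochromatic.
For a fixed S, the K_4 on S has C(4, 2) = 6 edges. P[all 6 edges red] = (1/2)^6, and likewise for blue, so P[monochromatic] = 2·(1/2)^6 = 2^{1 − 6} = 1/32.
By linearity of expectation: E[X] = C(24, 4) · 2^{1 − 6} = 10626 · 1/32 = 5313/16.
Numerically: E[X] ≈ 332.06250.

E[X] = C(24,4)·2^(1−C(4,2)) = 5313/16 ≈ 332.06250.


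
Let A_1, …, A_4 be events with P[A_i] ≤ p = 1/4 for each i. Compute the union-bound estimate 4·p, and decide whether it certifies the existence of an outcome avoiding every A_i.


Union bound: P[∪_{i=1}^{4} A_i] ≤ Σ_i P[A_i] ≤ 4·p = 4·(1/4) = 1.
Numerically: 1 ≈ 1.000000.
Is 1 < 1? NO.
Since the bound 1 is ≥ 1, the union bound is uninformative here; it does NOT by itself certify existence.

4·p = 1 ≈ 1.000000; existence NOT certified by the union bound.


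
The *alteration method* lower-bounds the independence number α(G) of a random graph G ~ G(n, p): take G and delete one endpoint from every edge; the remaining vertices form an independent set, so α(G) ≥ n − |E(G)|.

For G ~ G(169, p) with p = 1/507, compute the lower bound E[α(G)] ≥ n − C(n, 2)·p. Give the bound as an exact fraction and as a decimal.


E[|E(G)|] = C(169, 2)·p = 14196 · (1/507) = 28.
E[α(G)] ≥ n − E[|E(G)|] = 169 − 28 = 141.
Numerically: ≈ 141.00000.
(This is only a lower bound; the true E[α(G)] may be larger.)

E[α(G)] ≥ 141 ≈ 141.00000.


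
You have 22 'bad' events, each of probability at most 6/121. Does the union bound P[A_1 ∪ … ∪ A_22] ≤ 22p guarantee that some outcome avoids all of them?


Union bound: P[∪_{i=1}^{22} A_i] ≤ Σ_i P[A_i] ≤ 22·p = 22·(6/121) = 12/11.
Numerically: 12/11 ≈ 1.09091.
Is 12/11 < 1? NO.
Since the bound 12/11 is ≥ 1, the union bound is uninformative here; it does NOT by itself certify existence.

22·p = 12/11 ≈ 1.09091; existence NOT certified by the union bound.


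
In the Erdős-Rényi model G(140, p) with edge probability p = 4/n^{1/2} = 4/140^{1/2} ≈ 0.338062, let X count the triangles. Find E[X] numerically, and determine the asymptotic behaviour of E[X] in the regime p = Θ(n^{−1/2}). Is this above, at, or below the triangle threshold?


Number of potential triangles: C(140, 3) = 447580.
Each occurs with probability p³ ≈ (0.338062)³ ≈ 3.86356231e-02.
By linearity: E[X] = C(140, 3)·p³ ≈ 447580 · 3.86356231e-02 ≈ 17292.532175.
Since α = 1/2 < 1, p = c/n^{1/2} ≫ 1/n is above the triangle threshold p ~ 1/n. Asymptotically E[X] ~ (c³/6)·n^{3(1−α)} = (4³/6)·n^{1.5} → ∞; triangles are abundant w.h.p.

E[X] ≈ 17292.532175; in regime p = Θ(1/n^{1/2}) E[X] diverges (above the triangle threshold p ~ 1/n).


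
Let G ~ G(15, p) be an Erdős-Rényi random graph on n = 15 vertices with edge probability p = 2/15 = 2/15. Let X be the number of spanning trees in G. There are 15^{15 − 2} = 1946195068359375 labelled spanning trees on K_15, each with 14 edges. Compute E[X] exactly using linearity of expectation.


K_15 has 15^{15 − 2} = 1946195068359375 labelled spanning trees.
For each such spanning tree H, let X_H = 1 if all 14 edges of H are present in G. Then P[X_H = 1] = p^{14} = (2/15)^{14} = 16384/29192926025390625.
By linearity of expectation: E[X] = Σ_H E[X_H] = 1946195068359375 · p^{14} = 1946195068359375 · 16384/29192926025390625 = 16384/15.
Numerically: E[X] ≈ 1.09e+03.

E[X] = 1946195068359375 · (2/15)^{14} = 16384/15 ≈ 1.09e+03.


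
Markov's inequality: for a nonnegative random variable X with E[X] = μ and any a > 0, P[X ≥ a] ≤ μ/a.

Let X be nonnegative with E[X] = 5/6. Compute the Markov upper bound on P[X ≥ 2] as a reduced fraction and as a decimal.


μ = E[X] = 5/6, a = 2.
Markov: P[X ≥ 2] ≤ μ/a = (5/6)/2 = 5/12.
Numerically: ≈ 0.41667.
(Since a = 2 > μ = 0.83333, the bound 5/12 is < 1 and informative.)

P[X ≥ 2] ≤ 5/12 ≈ 0.41667.


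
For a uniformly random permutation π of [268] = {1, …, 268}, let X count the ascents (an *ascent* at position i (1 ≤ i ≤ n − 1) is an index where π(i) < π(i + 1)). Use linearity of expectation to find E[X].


Write X = Σ X_I over i = 1, …, 267, with X_I the indicator of one ascent.
There are 267 indicators.
For each fixed i, the pair (π(i), π(i+1)) is a uniformly random ordered pair of distinct values from {1, …, 268}; by symmetry P[π(i) < π(i+1)] = 1/2.
By linearity: E[X] = 267 · (1/2) = (268 − 1) · (1/2) = 267/2 ≈ 133.50000.

E[X] = 267/2 = 133.50000.


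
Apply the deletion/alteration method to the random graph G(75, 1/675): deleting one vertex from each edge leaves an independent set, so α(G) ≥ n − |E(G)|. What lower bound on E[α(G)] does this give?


E[|E(G)|] = C(75, 2)·p = 2775 · (1/675) = 37/9.
E[α(G)] ≥ n − E[|E(G)|] = 75 − 37/9 = 638/9.
Numerically: ≈ 70.8889.
(This is only a lower bound; the true E[α(G)] may be larger.)

E[α(G)] ≥ 638/9 ≈ 70.8889.


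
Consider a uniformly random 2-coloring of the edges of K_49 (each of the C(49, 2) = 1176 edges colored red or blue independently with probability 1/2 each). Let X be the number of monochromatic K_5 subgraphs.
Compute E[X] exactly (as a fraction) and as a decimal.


Let X = Σ_S X_S over the C(49, 5) = 1906884 subsets S of size 5, where X_S = 1 if the K_5 on S is monochromatic.
For a fixed S, the K_5 on S has C(5, 2) = 10 edges. P[all 10 edges red] = (1/2)^10, and likewise for blue, so P[monochromatic] = 2·(1/2)^10 = 2^{1 − 10} = 1/512.
Summing: E[X] = C(49, 5) · 2^{1 − 10} = 1906884 · 1/512 = 476721/128.
Numerically: E[X] ≈ 3724.382812.

E[X] = C(49,5)·2^(1−C(5,2)) = 476721/128 ≈ 3724.382812.


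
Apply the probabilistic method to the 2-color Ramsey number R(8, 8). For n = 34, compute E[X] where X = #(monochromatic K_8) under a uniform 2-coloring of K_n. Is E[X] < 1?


E[X] = C(34, 8) · 2^{1 − 28} = 18156204 · 2^{−27} = 18156204/134217728.
As a reduced fraction: E[X] = 4539051/33554432 ≈ 0.1352743.
Is E[X] < 1? YES.
Since E[X] < 1, there exists a 2-coloring of K_{34} with no monochromatic K_8; hence R(8, 8) > 34.

E[X] = 4539051/33554432 ≈ 0.1352743; E[X] < 1, so R(8, 8) > 34.


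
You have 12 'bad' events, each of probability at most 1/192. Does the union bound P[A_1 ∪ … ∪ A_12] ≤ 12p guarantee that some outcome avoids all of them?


Union bound: P[∪_{i=1}^{12} A_i] ≤ Σ_i P[A_i] ≤ 12·p = 12·(1/192) = 1/16.
Numerically: 1/16 ≈ 0.062500.
Is 1/16 < 1? YES.
Since P[∪ A_i] ≤ 1/16 < 1, the complement has P[∩ A_i^c] ≥ 1 − 1/16 = 15/16 > 0, so some outcome avoids every A_i.

12·p = 1/16 ≈ 0.062500; existence CERTIFIED by the union bound.


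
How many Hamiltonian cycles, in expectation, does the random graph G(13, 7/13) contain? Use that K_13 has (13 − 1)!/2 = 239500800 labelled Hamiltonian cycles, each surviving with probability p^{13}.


K_13 has (13 − 1)!/2 = 239500800 labelled Hamiltonian cycles.
For each such Hamiltonian cycle H, let X_H = 1 if all 13 edges of H are present in G. Then P[X_H = 1] = p^{13} = (7/13)^{13} = 96889010407/302875106592253.
By linearity: E[X] = Σ_H E[X_H] = 239500800 · p^{13} = 239500800 · 96889010407/302875106592253 = 23204995503684825600/302875106592253.
Numerically: E[X] ≈ 7.662e+04.

E[X] = 239500800 · (7/13)^{13} = 23204995503684825600/302875106592253 ≈ 7.662e+04.


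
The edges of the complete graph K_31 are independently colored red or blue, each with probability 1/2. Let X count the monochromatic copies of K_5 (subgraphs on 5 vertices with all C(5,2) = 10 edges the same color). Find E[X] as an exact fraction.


Let X = Σ_S X_S over the C(31, 5) = 169911 subsets S of size 5, where X_S = 1 if the K_5 on S is monochromatic.
For a fixed S, the K_5 on S has C(5, 2) = 10 edges. P[all 10 edges red] = (1/2)^10, and likewise for blue, so P[monochromatic] = 2·(1/2)^10 = 2^{1 − 10} = 1/512.
Summing: E[X] = C(31, 5) · 2^{1 − 10} = 169911 · 1/512 = 169911/512.
Numerically: E[X] ≈ 331.8574.

E[X] = C(31,5)·2^(1−C(5,2)) = 169911/512 ≈ 331.8574.


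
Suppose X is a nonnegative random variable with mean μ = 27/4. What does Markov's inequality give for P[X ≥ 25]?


μ = E[X] = 27/4, a = 25.
Markov: P[X ≥ 25] ≤ μ/a = (27/4)/25 = 27/100.
Numerically: ≈ 0.270.
(Since a = 25 > μ = 6.750, the bound 27/100 is < 1 and informative.)

P[X ≥ 25] ≤ 27/100 ≈ 0.270.


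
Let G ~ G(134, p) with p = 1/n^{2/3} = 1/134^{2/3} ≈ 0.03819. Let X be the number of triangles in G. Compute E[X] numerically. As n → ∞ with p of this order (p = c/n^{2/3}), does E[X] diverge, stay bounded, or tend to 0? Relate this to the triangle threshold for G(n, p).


Number of potential triangles: C(134, 3) = 392084.
Each occurs with probability p³ ≈ (0.03819)³ ≈ 5.569169e-05.
By linearity: E[X] = C(134, 3)·p³ ≈ 392084 · 5.569169e-05 ≈ 21.8358.
Since α = 2/3 < 1, p = c/n^{2/3} ≫ 1/n is above the triangle threshold p ~ 1/n. Asymptotically E[X] ~ (c³/6)·n^{3(1−α)} = (1³/6)·n^{1} → ∞; triangles are abundant w.h.p.

E[X] ≈ 21.8358; in regime p = Θ(1/n^{2/3}) E[X] diverges (above the triangle threshold p ~ 1/n).


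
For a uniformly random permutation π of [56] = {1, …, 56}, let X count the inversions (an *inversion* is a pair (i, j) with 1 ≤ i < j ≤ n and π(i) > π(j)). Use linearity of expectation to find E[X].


Write X = Σ X_I over the C(56, 2) = 1540 pairs i < j, with X_I the indicator of one inversion.
There are 1540 indicators.
For each fixed pair i < j, the values π(i) and π(j) are two distinct elements of {1, …, 56} in uniformly random order; by symmetry P[π(i) > π(j)] = 1/2.
By linearity: E[X] = 1540 · (1/2) = C(56, 2) · (1/2) = 1540/2 = 770 ≈ 770.000.

E[X] = 770 = 770.000.


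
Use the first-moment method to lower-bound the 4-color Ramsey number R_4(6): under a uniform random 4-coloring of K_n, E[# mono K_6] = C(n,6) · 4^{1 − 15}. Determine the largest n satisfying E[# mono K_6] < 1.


We need C(n, 6) · 4^{1 − 15} < 1, i.e. C(n, 6) < 4^{15 − 1} = 268435456.
Check values of n near the boundary:
  n = 72: C(72, 6) = 156238908; 156238908 < 268435456? YES
  n = 73: C(73, 6) = 170230452; 170230452 < 268435456? YES
  n = 74: C(74, 6) = 185250786; 185250786 < 268435456? YES
  n = 75: C(75, 6) = 201359550; 201359550 < 268435456? YES
  n = 76: C(76, 6) = 218618940; 218618940 < 268435456? YES
  n = 77: C(77, 6) = 237093780; 237093780 < 268435456? YES
  n = 78: C(78, 6) = 256851595; 256851595 < 268435456? YES
  n = 79: C(79, 6) = 277962685; 277962685 < 268435456? NO
  n = 80: C(80, 6) = 300500200; 300500200 < 268435456? NO
  n = 81: C(81, 6) = 324540216; 324540216 < 268435456? NO
The largest n with C(n, 6) < 268435456 is n = 78 (where E[X] = 256851595/268435456 ≈ 0.957). Hence R_4(6) > 78, i.e. R_4(6) ≥ 79.

Largest n = 78; hence R_4(6) > 78.


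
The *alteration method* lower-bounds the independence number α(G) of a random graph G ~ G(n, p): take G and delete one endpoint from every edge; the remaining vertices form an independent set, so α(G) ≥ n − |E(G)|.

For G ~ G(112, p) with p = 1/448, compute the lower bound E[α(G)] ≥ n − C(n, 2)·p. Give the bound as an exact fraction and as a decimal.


E[|E(G)|] = C(112, 2)·p = 6216 · (1/448) = 111/8.
E[α(G)] ≥ n − E[|E(G)|] = 112 − 111/8 = 785/8.
Numerically: ≈ 98.125.
(This is only a lower bound; the true E[α(G)] may be larger.)

E[α(G)] ≥ 785/8 ≈ 98.125.


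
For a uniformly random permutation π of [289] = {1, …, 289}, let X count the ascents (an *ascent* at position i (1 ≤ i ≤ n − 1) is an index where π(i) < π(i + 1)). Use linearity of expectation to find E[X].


Write X = Σ X_I over i = 1, …, 288, with X_I the indicator of one ascent.
There are 288 indicators.
For each fixed i, the pair (π(i), π(i+1)) is a uniformly random ordered pair of distinct values from {1, …, 289}; by symmetry P[π(i) < π(i+1)] = 1/2.
By linearity: E[X] = 288 · (1/2) = (289 − 1) · (1/2) = 144 ≈ 144.0000.

E[X] = 144 = 144.0000.


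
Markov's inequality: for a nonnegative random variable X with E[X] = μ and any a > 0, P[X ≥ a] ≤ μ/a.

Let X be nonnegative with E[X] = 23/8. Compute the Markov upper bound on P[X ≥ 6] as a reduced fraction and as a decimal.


μ = E[X] = 23/8, a = 6.
Markov: P[X ≥ 6] ≤ μ/a = (23/8)/6 = 23/48.
Numerically: ≈ 0.47917.
(Since a = 6 > μ = 2.87500, the bound 23/48 is < 1 and informative.)

P[X ≥ 6] ≤ 23/48 ≈ 0.47917.


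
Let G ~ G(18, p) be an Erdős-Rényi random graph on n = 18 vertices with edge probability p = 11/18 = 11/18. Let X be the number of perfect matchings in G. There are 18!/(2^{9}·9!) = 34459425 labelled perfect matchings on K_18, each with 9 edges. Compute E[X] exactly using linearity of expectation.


K_18 has 18!/(2^{9}·9!) = 34459425 labelled perfect matchings.
For each such perfect matching H, let X_H = 1 if all 9 edges of H are present in G. Then P[X_H = 1] = p^{9} = (11/18)^{9} = 2357947691/198359290368.
Summing the indicators: E[X] = Σ_H E[X_H] = 34459425 · p^{9} = 34459425 · 2357947691/198359290368 = 1003129896443675/2448880128.
Numerically: E[X] ≈ 409628.

E[X] = 34459425 · (11/18)^{9} = 1003129896443675/2448880128 ≈ 409628.


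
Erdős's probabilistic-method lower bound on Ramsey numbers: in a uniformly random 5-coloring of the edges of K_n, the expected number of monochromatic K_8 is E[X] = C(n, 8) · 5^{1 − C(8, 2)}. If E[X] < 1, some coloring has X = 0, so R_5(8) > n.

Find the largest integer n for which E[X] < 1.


We need C(n, 8) · 5^{1 − 28} < 1, i.e. C(n, 8) < 5^{28 − 1} = 7450580596923828125.
Check values of n near the boundary:
  n = 860: C(860, 8) = 7182671140665308145; 7182671140665308145 < 7450580596923828125? YES
  n = 861: C(861, 8) = 7250034996615275865; 7250034996615275865 < 7450580596923828125? YES
  n = 862: C(862, 8) = 7317951015318931845; 7317951015318931845 < 7450580596923828125? YES
  n = 863: C(863, 8) = 7386423071602617757; 7386423071602617757 < 7450580596923828125? YES
  n = 864: C(864, 8) = 7455455062926006708; 7455455062926006708 < 7450580596923828125? NO
  n = 865: C(865, 8) = 7525050909487743060; 7525050909487743060 < 7450580596923828125? NO
  n = 866: C(866, 8) = 7595214554331451620; 7595214554331451620 < 7450580596923828125? NO
The largest n with C(n, 8) < 7450580596923828125 is n = 863 (where E[X] = 7386423071602617757/7450580596923828125 ≈ 0.99139). Hence R_5(8) > 863, i.e. R_5(8) ≥ 864.

Largest n = 863; hence R_5(8) > 863.


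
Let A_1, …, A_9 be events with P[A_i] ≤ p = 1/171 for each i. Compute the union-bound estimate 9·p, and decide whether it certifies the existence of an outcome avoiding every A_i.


Union bound: P[∪_{i=1}^{9} A_i] ≤ Σ_i P[A_i] ≤ 9·p = 9·(1/171) = 1/19.
Numerically: 1/19 ≈ 0.0526316.
Is 1/19 < 1? YES.
Since P[∪ A_i] ≤ 1/19 < 1, the complement has P[∩ A_i^c] ≥ 1 − 1/19 = 18/19 > 0, so some outcome avoids every A_i.

9·p = 1/19 ≈ 0.0526316; existence CERTIFIED by the union bound.


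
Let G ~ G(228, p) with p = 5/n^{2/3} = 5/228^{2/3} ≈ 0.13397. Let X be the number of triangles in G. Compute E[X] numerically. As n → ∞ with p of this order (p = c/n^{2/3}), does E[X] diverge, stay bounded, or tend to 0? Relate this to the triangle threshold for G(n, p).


Number of potential triangles: C(228, 3) = 1949476.
Each occurs with probability p³ ≈ (0.13397)³ ≈ 2.4045860e-03.
By linearity: E[X] = C(228, 3)·p³ ≈ 1949476 · 2.4045860e-03 ≈ 4687.68275.
Since α = 2/3 < 1, p = c/n^{2/3} ≫ 1/n is above the triangle threshold p ~ 1/n. Asymptotically E[X] ~ (c³/6)·n^{3(1−α)} = (5³/6)·n^{1} → ∞; triangles are abundant w.h.p.

E[X] ≈ 4687.68275; in regime p = Θ(1/n^{2/3}) E[X] diverges (above the triangle threshold p ~ 1/n).


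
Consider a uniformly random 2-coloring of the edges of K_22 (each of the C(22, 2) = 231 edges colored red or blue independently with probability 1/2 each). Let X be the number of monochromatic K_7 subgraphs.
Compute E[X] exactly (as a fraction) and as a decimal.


Let X = Σ_S X_S over the C(22, 7) = 170544 subsets S of size 7, where X_S = 1 if the K_7 on S is monochromatic.
For a fixed S, the K_7 on S has C(7, 2) = 21 edges. P[all 21 edges red] = (1/2)^21, and likewise for blue, so P[monochromatic] = 2·(1/2)^21 = 2^{1 − 21} = 1/1048576.
By linearity of expectation: E[X] = C(22, 7) · 2^{1 − 21} = 170544 · 1/1048576 = 10659/65536.
Numerically: E[X] ≈ 0.163.

E[X] = C(22,7)·2^(1−C(7,2)) = 10659/65536 ≈ 0.163.


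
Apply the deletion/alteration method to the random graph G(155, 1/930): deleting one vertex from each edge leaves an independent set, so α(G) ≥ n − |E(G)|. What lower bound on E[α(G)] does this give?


E[|E(G)|] = C(155, 2)·p = 11935 · (1/930) = 77/6.
E[α(G)] ≥ n − E[|E(G)|] = 155 − 77/6 = 853/6.
Numerically: ≈ 142.1667.
(This is only a lower bound; the true E[α(G)] may be larger.)

E[α(G)] ≥ 853/6 ≈ 142.1667.


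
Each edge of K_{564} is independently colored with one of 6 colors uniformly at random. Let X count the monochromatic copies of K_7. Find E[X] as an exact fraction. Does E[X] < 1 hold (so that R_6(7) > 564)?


E[X] = C(564, 7) · 6^{1 − 21} = 3469685994423792 · 6^{−20} = 3469685994423792/3656158440062976.
As a reduced fraction: E[X] = 24095041627943/25389989167104 ≈ 0.949.
Is E[X] < 1? YES.
Since E[X] < 1, there exists a 6-coloring of K_{564} with no monochromatic K_7; hence R_6(7) > 564.

E[X] = 24095041627943/25389989167104 ≈ 0.949; E[X] < 1, so R_6(7) > 564.


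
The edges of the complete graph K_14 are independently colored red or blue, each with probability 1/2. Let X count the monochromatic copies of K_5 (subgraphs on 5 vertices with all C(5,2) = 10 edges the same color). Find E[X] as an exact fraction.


Let X = Σ_S X_S over the C(14, 5) = 2002 subsets S of size 5, where X_S = 1 if the K_5 on S is monochromatic.
For a fixed S, the K_5 on S has C(5, 2) = 10 edges. P[all 10 edges red] = (1/2)^10, and likewise for blue, so P[monochromatic] = 2·(1/2)^10 = 2^{1 − 10} = 1/512.
By linearity of expectation: E[X] = C(14, 5) · 2^{1 − 10} = 2002 · 1/512 = 1001/256.
Numerically: E[X] ≈ 3.91016.

E[X] = C(14,5)·2^(1−C(5,2)) = 1001/256 ≈ 3.91016.


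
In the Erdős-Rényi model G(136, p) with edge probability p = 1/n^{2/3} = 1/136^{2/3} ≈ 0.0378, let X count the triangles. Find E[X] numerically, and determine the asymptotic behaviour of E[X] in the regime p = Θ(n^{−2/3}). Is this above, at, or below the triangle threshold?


Number of potential triangles: C(136, 3) = 410040.
Each occurs with probability p³ ≈ (0.0378)³ ≈ 5.40657e-05.
By linearity: E[X] = C(136, 3)·p³ ≈ 410040 · 5.40657e-05 ≈ 22.169.
Since α = 2/3 < 1, p = c/n^{2/3} ≫ 1/n is above the triangle threshold p ~ 1/n. Asymptotically E[X] ~ (c³/6)·n^{3(1−α)} = (1³/6)·n^{1} → ∞; triangles are abundant w.h.p.

E[X] ≈ 22.169; in regime p = Θ(1/n^{2/3}) E[X] diverges (above the triangle threshold p ~ 1/n).


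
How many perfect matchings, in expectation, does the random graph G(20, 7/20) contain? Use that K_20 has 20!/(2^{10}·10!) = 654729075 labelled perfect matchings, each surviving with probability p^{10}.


K_20 has 20!/(2^{10}·10!) = 654729075 labelled perfect matchings.
For each such perfect matching H, let X_H = 1 if all 10 edges of H are present in G. Then P[X_H = 1] = p^{10} = (7/20)^{10} = 282475249/10240000000000.
By linearity of expectation: E[X] = Σ_H E[X_H] = 654729075 · p^{10} = 654729075 · 282475249/10240000000000 = 7397790339526587/409600000000.
Numerically: E[X] ≈ 1.81e+04.

E[X] = 654729075 · (7/20)^{10} = 7397790339526587/409600000000 ≈ 1.81e+04.
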